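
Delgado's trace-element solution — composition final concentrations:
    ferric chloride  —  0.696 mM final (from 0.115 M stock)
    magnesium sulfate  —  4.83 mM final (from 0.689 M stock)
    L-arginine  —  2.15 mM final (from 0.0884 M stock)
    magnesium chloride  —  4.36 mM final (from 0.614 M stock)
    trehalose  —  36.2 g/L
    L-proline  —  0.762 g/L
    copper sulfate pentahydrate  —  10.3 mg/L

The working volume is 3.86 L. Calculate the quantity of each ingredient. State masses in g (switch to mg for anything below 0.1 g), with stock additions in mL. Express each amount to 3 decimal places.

ferric chloride 23.361 mL; magnesium sulfate 27.059 mL; L-arginine 93.880 mL; magnesium chloride 27.410 mL; trehalose 139.732 g; L-proline 2.941 g; copper sulfate pentahydrate 39.758 mg

Scale factor relative to 1 L: 3.86.
ferric chloride: V = C2·V2/C1 = 0.696 mM × 3860 mL ÷ 115 mM = 23.361 mL
magnesium sulfate: V = C2·V2/C1 = 4.83 mM × 3860 mL ÷ 689 mM = 27.059 mL
L-arginine: C1V1 = C2V2 → 2.15 mM × 3860 mL ÷ 88.4 mM = 93.880 mL
magnesium chloride: C1V1 = C2V2 → 4.36 mM × 3860 mL ÷ 614 mM = 27.410 mL
trehalose: 36.2 g/L × 3.86 L = 139.732 g
L-proline: 0.762 g/L × 3.86 L = 2.941 g
copper sulfate pentahydrate: 10.3 mg/L × 3.86 L = 39.758 mg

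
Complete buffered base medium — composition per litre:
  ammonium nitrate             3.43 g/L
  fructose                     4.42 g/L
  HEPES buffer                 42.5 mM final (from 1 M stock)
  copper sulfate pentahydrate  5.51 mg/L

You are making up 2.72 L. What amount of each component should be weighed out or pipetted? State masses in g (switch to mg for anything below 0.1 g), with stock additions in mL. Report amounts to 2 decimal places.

ammonium nitrate 9.33 g; fructose 12.02 g; HEPES buffer 115.60 mL; copper sulfate pentahydrate 14.99 mg

Scale factor relative to 1 L: 2.72.
ammonium nitrate: 3.43 g/L × 2.72 L = 9.33 g
fructose: 4.42 g/L × 2.72 L = 12.02 g
HEPES buffer: V = C2·V2/C1 = 42.5 mM × 2720 mL ÷ 1000 mM = 115.60 mL
copper sulfate pentahydrate: 5.51 mg/L × 2.72 L = 14.99 mg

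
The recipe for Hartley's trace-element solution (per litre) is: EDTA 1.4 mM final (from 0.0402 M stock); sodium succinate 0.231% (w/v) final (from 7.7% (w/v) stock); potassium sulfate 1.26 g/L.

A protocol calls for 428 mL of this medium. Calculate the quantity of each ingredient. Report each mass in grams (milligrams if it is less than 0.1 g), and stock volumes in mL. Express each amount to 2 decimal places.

EDTA 14.91 mL; sodium succinate 12.84 mL; potassium sulfate 0.54 g

Working volume: 428 mL = 0.428 L.
EDTA: dilute stock: 1.4 mM × 428 mL ÷ 40.2 mM = 14.91 mL
sodium succinate: C1V1 = C2V2 → 0.231% ÷ 7.7% × 428 mL = 12.84 mL
potassium sulfate: 1.26 g/L × 0.428 L = 0.54 g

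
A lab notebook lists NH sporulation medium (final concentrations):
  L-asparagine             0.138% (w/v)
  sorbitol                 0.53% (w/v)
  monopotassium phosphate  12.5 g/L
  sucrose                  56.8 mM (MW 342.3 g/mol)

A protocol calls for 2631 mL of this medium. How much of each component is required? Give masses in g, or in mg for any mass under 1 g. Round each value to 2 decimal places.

L-asparagine 3.63 g; sorbitol 13.94 g; monopotassium phosphate 32.89 g; sucrose 51.15 g

Scale factor relative to 1 L: 2.631.
L-asparagine: 0.138% w/v = 1.38 g/L → 1.38 × 2.631 L = 3.63 g
sorbitol: 0.53% w/v = 5.3 g/L → 5.3 × 2.631 L = 13.94 g
monopotassium phosphate: 12.5 g/L × 2.631 L = 32.89 g
sucrose: 56.8 mmol/L × 342.3 g/mol × 2.631 L ÷ 1000 = 51.15 g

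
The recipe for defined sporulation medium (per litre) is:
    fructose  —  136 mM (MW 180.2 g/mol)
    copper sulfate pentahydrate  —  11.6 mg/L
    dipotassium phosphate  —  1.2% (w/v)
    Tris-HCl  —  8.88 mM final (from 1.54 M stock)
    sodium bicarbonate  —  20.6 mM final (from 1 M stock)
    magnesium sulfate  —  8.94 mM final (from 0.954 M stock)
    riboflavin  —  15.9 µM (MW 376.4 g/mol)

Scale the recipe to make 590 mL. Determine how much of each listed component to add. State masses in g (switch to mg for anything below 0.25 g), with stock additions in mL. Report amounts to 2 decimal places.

Target volume = 590 mL = 0.59 L.
fructose: 136 mmol/L × 180.2 g/mol × 0.59 L ÷ 1000 = 14.46 g
copper sulfate pentahydrate: 11.6 mg/L × 0.59 L = 6.84 mg
dipotassium phosphate: 1.2 g per 100 mL × 590 mL ÷ 100 = 7.08 g
Tris-HCl: dilute stock: 8.88 mM × 590 mL ÷ 1540 mM = 3.40 mL
sodium bicarbonate: V = C2·V2/C1 = 20.6 mM × 590 mL ÷ 1000 mM = 12.15 mL
magnesium sulfate: V = C2·V2/C1 = 8.94 mM × 590 mL ÷ 954 mM = 5.53 mL
riboflavin: 15.9 µmol/L × 376.4 g/mol × 0.59 L ÷ 1000 = 3.53 mg

fructose 14.46 g; copper sulfate pentahydrate 6.84 mg; dipotassium phosphate 7.08 g; Tris-HCl 3.40 mL; sodium bicarbonate 12.15 mL; magnesium sulfate 5.53 mL; riboflavin 3.53 mg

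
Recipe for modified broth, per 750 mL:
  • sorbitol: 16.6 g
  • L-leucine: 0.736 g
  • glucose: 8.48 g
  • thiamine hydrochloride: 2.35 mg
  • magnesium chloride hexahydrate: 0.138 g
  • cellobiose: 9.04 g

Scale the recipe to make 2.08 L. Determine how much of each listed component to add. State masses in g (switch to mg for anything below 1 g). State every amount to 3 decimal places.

Ratio of target to recipe volume: 2080 / 750 = 2.77333.
sorbitol: 16.6 g × (2080 mL / 750 mL) = 46.037 g
L-leucine: 0.736 g × (2080 mL / 750 mL) = 2.041 g
glucose: 8.48 g × (2080 mL / 750 mL) = 23.518 g
thiamine hydrochloride: 2.35 mg × (2080 mL / 750 mL) = 6.517 mg
magnesium chloride hexahydrate: 0.138 g × (2080 mL / 750 mL) = 0.38272 g = 382.720 mg
cellobiose: 9.04 g × (2080 mL / 750 mL) = 25.071 g

sorbitol 46.037 g; L-leucine 2.041 g; glucose 23.518 g; thiamine hydrochloride 6.517 mg; magnesium chloride hexahydrate 382.720 mg; cellobiose 25.071 g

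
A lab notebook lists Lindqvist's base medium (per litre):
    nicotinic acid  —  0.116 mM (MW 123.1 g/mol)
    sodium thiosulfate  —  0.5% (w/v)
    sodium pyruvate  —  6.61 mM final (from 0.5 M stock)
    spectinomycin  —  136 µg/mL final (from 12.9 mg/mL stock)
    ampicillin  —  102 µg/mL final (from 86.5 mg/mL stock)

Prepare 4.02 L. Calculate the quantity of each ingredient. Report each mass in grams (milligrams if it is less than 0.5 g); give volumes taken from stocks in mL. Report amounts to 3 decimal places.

nicotinic acid 57.404 mg; sodium thiosulfate 20.100 g; sodium pyruvate 53.144 mL; spectinomycin 42.381 mL; ampicillin 4.740 mL

Working volume: 4.02 L.
nicotinic acid: 0.116 mmol/L × 123.1 mg/mmol × 4.02 L = 57.404 mg
sodium thiosulfate: 0.5% w/v = 5 g/L → 5 × 4.02 L = 20.100 g
sodium pyruvate: V = C2·V2/C1 = 6.61 mM × 4020 mL ÷ 500 mM = 53.144 mL
spectinomycin: V = C2·V2/C1 = 136 µg/mL × 4020 mL ÷ 12900 µg/mL = 42.381 mL
ampicillin: dilute stock: 102 µg/mL × 4020 mL ÷ 86500 µg/mL = 4.740 mL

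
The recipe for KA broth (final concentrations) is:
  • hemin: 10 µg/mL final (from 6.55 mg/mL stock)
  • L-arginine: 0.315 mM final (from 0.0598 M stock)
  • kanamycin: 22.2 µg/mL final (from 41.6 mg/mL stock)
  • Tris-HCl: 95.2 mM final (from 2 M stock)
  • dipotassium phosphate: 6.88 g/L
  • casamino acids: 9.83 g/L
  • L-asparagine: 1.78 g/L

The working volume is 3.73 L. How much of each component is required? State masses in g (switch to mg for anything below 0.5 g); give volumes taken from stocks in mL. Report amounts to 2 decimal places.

Scale factor relative to 1 L: 3.73.
hemin: C1V1 = C2V2 → 10 µg/mL × 3730 mL ÷ 6550 µg/mL = 5.69 mL
L-arginine: V = C2·V2/C1 = 0.315 mM × 3730 mL ÷ 59.8 mM = 19.65 mL
kanamycin: V = C2·V2/C1 = 22.2 µg/mL × 3730 mL ÷ 41600 µg/mL = 1.99 mL
Tris-HCl: dilute stock: 95.2 mM × 3730 mL ÷ 2000 mM = 177.55 mL
dipotassium phosphate: 6.88 g/L × 3.73 L = 25.66 g
casamino acids: 9.83 g/L × 3.73 L = 36.67 g
L-asparagine: 1.78 g/L × 3.73 L = 6.64 g

hemin 5.69 mL; L-arginine 19.65 mL; kanamycin 1.99 mL; Tris-HCl 177.55 mL; dipotassium phosphate 25.66 g; casamino acids 36.67 g; L-asparagine 6.64 g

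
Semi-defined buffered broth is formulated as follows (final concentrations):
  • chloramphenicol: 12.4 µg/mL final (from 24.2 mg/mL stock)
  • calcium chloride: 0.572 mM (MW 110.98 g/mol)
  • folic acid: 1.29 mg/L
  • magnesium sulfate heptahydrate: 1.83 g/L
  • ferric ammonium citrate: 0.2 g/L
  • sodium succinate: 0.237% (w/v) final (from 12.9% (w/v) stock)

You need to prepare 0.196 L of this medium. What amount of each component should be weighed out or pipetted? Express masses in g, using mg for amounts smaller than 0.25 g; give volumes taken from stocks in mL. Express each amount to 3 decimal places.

Scale factor relative to 1 L: 0.196.
chloramphenicol: C1V1 = C2V2 → 12.4 µg/mL × 196 mL ÷ 24200 µg/mL = 0.100 mL
calcium chloride: 0.572 mmol/L × 110.98 mg/mmol × 0.196 L = 12.442 mg
folic acid: 1.29 mg/L × 0.196 L = 0.253 mg
magnesium sulfate heptahydrate: 1.83 g/L × 0.196 L = 0.359 g
ferric ammonium citrate: 0.2 g/L × 0.196 L = 0.0392 g = 39.200 mg
sodium succinate: V = C2·V2/C1 = 0.237% ÷ 12.9% × 196 mL = 3.601 mL

chloramphenicol 0.100 mL; calcium chloride 12.442 mg; folic acid 0.253 mg; magnesium sulfate heptahydrate 0.359 g; ferric ammonium citrate 39.200 mg; sodium succinate 3.601 mL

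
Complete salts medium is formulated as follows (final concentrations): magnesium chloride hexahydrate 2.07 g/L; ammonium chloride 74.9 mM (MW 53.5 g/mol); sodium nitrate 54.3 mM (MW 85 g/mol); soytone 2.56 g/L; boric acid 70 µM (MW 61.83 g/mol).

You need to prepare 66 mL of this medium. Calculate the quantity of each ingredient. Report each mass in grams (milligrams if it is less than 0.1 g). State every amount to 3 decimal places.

Working volume: 66 mL = 0.066 L.
magnesium chloride hexahydrate: 2.07 g/L × 0.066 L = 0.137 g
ammonium chloride: 74.9 mmol/L × 53.5 g/mol × 0.066 L ÷ 1000 = 0.264 g
sodium nitrate: 54.3 mmol/L × 85 g/mol × 0.066 L ÷ 1000 = 0.305 g
soytone: 2.56 g/L × 0.066 L = 0.169 g
boric acid: 70 µmol/L × 61.83 g/mol × 0.066 L ÷ 1000 = 0.286 mg

magnesium chloride hexahydrate 0.137 g; ammonium chloride 0.264 g; sodium nitrate 0.305 g; soytone 0.169 g; boric acid 0.286 mg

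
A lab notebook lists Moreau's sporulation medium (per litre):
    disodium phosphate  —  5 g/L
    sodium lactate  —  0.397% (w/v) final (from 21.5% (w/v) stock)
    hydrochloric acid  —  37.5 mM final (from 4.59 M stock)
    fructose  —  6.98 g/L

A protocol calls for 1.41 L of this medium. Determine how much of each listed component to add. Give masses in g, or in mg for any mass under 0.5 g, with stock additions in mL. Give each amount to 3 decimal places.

disodium phosphate 7.050 g; sodium lactate 26.036 mL; hydrochloric acid 11.520 mL; fructose 9.842 g

Working volume: 1.41 L.
disodium phosphate: 5 g/L × 1.41 L = 7.050 g
sodium lactate: dilute stock: 0.397% ÷ 21.5% × 1410 mL = 26.036 mL
hydrochloric acid: C1V1 = C2V2 → 37.5 mM × 1410 mL ÷ 4590 mM = 11.520 mL
fructose: 6.98 g/L × 1.41 L = 9.842 g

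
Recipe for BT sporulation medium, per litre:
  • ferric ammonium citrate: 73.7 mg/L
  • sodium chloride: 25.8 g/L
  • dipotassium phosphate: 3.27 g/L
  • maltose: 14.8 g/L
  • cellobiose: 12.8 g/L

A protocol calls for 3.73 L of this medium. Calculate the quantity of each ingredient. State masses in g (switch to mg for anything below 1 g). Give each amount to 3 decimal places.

Working volume: 3.73 L.
ferric ammonium citrate: 73.7 mg/L × 3.73 L = 274.901 mg
sodium chloride: 25.8 g/L × 3.73 L = 96.234 g
dipotassium phosphate: 3.27 g/L × 3.73 L = 12.197 g
maltose: 14.8 g/L × 3.73 L = 55.204 g
cellobiose: 12.8 g/L × 3.73 L = 47.744 g

ferric ammonium citrate 274.901 mg; sodium chloride 96.234 g; dipotassium phosphate 12.197 g; maltose 55.204 g; cellobiose 47.744 g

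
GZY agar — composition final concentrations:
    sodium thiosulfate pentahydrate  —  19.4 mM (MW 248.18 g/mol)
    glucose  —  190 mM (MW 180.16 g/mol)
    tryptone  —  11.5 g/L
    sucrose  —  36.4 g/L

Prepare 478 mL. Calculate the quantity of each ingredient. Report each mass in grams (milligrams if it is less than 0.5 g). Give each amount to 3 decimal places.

Working volume: 478 mL = 0.478 L.
sodium thiosulfate pentahydrate: 19.4 mmol/L × 248.18 g/mol × 0.478 L ÷ 1000 = 2.301 g
glucose: 190 mmol/L × 180.16 g/mol × 0.478 L ÷ 1000 = 16.362 g
tryptone: 11.5 g/L × 0.478 L = 5.497 g
sucrose: 36.4 g/L × 0.478 L = 17.399 g

sodium thiosulfate pentahydrate 2.301 g; glucose 16.362 g; tryptone 5.497 g; sucrose 17.399 g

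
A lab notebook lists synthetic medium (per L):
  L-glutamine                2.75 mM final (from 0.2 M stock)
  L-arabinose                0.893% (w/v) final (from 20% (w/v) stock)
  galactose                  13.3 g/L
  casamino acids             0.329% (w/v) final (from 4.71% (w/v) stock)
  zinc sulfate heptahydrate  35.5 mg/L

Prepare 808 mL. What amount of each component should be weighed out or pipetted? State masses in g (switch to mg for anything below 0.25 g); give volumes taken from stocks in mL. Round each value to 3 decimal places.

Scale factor relative to 1 L: 0.808.
L-glutamine: C1V1 = C2V2 → 2.75 mM × 808 mL ÷ 200 mM = 11.110 mL
L-arabinose: dilute stock: 0.893% ÷ 20% × 808 mL = 36.077 mL
galactose: 13.3 g/L × 0.808 L = 10.746 g
casamino acids: V = C2·V2/C1 = 0.329% ÷ 4.71% × 808 mL = 56.440 mL
zinc sulfate heptahydrate: 35.5 mg/L × 0.808 L = 28.684 mg

L-glutamine 11.110 mL; L-arabinose 36.077 mL; galactose 10.746 g; casamino acids 56.440 mL; zinc sulfate heptahydrate 28.684 mg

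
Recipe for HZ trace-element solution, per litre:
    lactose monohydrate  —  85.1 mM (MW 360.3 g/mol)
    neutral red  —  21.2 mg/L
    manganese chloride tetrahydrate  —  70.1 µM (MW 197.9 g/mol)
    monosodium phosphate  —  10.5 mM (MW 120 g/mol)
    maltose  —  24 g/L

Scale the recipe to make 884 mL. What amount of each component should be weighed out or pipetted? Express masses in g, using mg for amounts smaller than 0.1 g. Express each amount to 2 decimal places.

lactose monohydrate 27.10 g; neutral red 18.74 mg; manganese chloride tetrahydrate 12.26 mg; monosodium phosphate 1.11 g; maltose 21.22 g

Target volume = 884 mL = 0.884 L.
lactose monohydrate: 85.1 mmol/L × 360.3 g/mol × 0.884 L ÷ 1000 = 27.10 g
neutral red: 21.2 mg/L × 0.884 L = 18.74 mg
manganese chloride tetrahydrate: 70.1 µmol/L × 197.9 g/mol × 0.884 L ÷ 1000 = 12.26 mg
monosodium phosphate: 10.5 mmol/L × 120 g/mol × 0.884 L ÷ 1000 = 1.11 g
maltose: 24 g/L × 0.884 L = 21.22 g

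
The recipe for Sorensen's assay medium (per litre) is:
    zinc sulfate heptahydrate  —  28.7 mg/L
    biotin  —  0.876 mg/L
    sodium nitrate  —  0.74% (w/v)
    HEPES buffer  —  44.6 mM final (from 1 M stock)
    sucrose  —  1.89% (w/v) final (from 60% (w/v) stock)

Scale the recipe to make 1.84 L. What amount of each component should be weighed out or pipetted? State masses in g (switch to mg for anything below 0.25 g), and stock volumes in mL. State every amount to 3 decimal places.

Scale factor relative to 1 L: 1.84.
zinc sulfate heptahydrate: 28.7 mg/L × 1.84 L = 52.808 mg
biotin: 0.876 mg/L × 1.84 L = 1.612 mg
sodium nitrate: 0.74% w/v = 7.4 g/L → 7.4 × 1.84 L = 13.616 g
HEPES buffer: V = C2·V2/C1 = 44.6 mM × 1840 mL ÷ 1000 mM = 82.064 mL
sucrose: V = C2·V2/C1 = 1.89% ÷ 60% × 1840 mL = 57.960 mL

zinc sulfate heptahydrate 52.808 mg; biotin 1.612 mg; sodium nitrate 13.616 g; HEPES buffer 82.064 mL; sucrose 57.960 mL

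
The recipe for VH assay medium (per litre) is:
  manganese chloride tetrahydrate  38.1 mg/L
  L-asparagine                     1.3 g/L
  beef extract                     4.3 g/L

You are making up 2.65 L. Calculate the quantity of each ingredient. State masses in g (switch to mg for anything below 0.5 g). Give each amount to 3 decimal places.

manganese chloride tetrahydrate 100.965 mg; L-asparagine 3.445 g; beef extract 11.395 g

Working volume: 2.65 L.
manganese chloride tetrahydrate: 38.1 mg/L × 2.65 L = 100.965 mg
L-asparagine: 1.3 g/L × 2.65 L = 3.445 g
beef extract: 4.3 g/L × 2.65 L = 11.395 g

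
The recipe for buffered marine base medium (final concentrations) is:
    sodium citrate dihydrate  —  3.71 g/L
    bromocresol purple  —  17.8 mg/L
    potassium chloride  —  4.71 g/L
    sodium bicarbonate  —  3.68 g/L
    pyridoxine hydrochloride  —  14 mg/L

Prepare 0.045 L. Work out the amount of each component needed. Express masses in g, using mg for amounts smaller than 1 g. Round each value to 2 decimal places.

sodium citrate dihydrate 166.95 mg; bromocresol purple 0.80 mg; potassium chloride 211.95 mg; sodium bicarbonate 165.60 mg; pyridoxine hydrochloride 0.63 mg

Scale factor relative to 1 L: 0.045.
sodium citrate dihydrate: 3.71 g/L × 0.045 L = 0.16695 g = 166.95 mg
bromocresol purple: 17.8 mg/L × 0.045 L = 0.80 mg
potassium chloride: 4.71 g/L × 0.045 L = 0.21195 g = 211.95 mg
sodium bicarbonate: 3.68 g/L × 0.045 L = 0.1656 g = 165.60 mg
pyridoxine hydrochloride: 14 mg/L × 0.045 L = 0.63 mg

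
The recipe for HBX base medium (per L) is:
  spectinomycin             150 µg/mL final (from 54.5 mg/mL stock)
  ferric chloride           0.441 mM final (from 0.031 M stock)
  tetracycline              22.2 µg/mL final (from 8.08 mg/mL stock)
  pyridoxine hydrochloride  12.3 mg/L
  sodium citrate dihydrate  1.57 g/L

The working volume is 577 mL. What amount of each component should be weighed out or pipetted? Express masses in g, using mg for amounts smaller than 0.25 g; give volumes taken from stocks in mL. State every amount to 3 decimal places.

spectinomycin 1.588 mL; ferric chloride 8.208 mL; tetracycline 1.585 mL; pyridoxine hydrochloride 7.097 mg; sodium citrate dihydrate 0.906 g

Scale factor relative to 1 L: 0.577.
spectinomycin: dilute stock: 150 µg/mL × 577 mL ÷ 54500 µg/mL = 1.588 mL
ferric chloride: V = C2·V2/C1 = 0.441 mM × 577 mL ÷ 31 mM = 8.208 mL
tetracycline: dilute stock: 22.2 µg/mL × 577 mL ÷ 8080 µg/mL = 1.585 mL
pyridoxine hydrochloride: 12.3 mg/L × 0.577 L = 7.097 mg
sodium citrate dihydrate: 1.57 g/L × 0.577 L = 0.906 g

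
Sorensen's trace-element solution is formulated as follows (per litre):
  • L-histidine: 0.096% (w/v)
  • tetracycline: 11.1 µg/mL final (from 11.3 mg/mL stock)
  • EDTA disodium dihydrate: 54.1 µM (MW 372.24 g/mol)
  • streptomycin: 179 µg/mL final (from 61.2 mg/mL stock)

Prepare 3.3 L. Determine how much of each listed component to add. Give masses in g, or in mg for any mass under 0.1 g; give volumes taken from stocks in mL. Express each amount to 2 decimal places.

Scale factor relative to 1 L: 3.3.
L-histidine: 0.096 g per 100 mL × 3300 mL ÷ 100 = 3.17 g
tetracycline: V = C2·V2/C1 = 11.1 µg/mL × 3300 mL ÷ 11300 µg/mL = 3.24 mL
EDTA disodium dihydrate: 54.1 µmol/L × 372.24 g/mol × 3.3 L ÷ 1000 = 66.46 mg
streptomycin: C1V1 = C2V2 → 179 µg/mL × 3300 mL ÷ 61200 µg/mL = 9.65 mL

L-histidine 3.17 g; tetracycline 3.24 mL; EDTA disodium dihydrate 66.46 mg; streptomycin 9.65 mL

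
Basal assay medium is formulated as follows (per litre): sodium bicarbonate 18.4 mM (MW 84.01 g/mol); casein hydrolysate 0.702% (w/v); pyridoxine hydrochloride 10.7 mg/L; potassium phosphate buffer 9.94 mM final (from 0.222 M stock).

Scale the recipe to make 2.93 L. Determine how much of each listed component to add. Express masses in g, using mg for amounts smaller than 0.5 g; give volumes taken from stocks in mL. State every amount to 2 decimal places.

Scale factor relative to 1 L: 2.93.
sodium bicarbonate: 18.4 mmol/L × 84.01 g/mol × 2.93 L ÷ 1000 = 4.53 g
casein hydrolysate: 0.702% w/v = 7.02 g/L → 7.02 × 2.93 L = 20.57 g
pyridoxine hydrochloride: 10.7 mg/L × 2.93 L = 31.35 mg
potassium phosphate buffer: V = C2·V2/C1 = 9.94 mM × 2930 mL ÷ 222 mM = 131.19 mL

sodium bicarbonate 4.53 g; casein hydrolysate 20.57 g; pyridoxine hydrochloride 31.35 mg; potassium phosphate buffer 131.19 mL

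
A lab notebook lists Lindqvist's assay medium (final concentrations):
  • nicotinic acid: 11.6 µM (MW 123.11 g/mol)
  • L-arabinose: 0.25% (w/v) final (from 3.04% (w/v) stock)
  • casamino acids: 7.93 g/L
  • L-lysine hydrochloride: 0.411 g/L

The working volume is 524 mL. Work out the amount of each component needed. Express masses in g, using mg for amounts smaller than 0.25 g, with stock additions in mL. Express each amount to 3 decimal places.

Working volume: 524 mL = 0.524 L.
nicotinic acid: 11.6 µmol/L × 123.11 g/mol × 0.524 L ÷ 1000 = 0.748 mg
L-arabinose: V = C2·V2/C1 = 0.25% ÷ 3.04% × 524 mL = 43.092 mL
casamino acids: 7.93 g/L × 0.524 L = 4.155 g
L-lysine hydrochloride: 0.411 g/L × 0.524 L = 0.215364 g = 215.364 mg

nicotinic acid 0.748 mg; L-arabinose 43.092 mL; casamino acids 4.155 g; L-lysine hydrochloride 215.364 mg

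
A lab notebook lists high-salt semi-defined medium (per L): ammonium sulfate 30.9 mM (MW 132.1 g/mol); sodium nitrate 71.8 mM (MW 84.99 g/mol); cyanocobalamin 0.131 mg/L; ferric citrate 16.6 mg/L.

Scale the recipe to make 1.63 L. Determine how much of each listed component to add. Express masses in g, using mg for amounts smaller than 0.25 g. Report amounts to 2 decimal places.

Working volume: 1.63 L.
ammonium sulfate: 30.9 mmol/L × 132.1 g/mol × 1.63 L ÷ 1000 = 6.65 g
sodium nitrate: 71.8 mmol/L × 84.99 g/mol × 1.63 L ÷ 1000 = 9.95 g
cyanocobalamin: 0.131 mg/L × 1.63 L = 0.21 mg
ferric citrate: 16.6 mg/L × 1.63 L = 27.06 mg

ammonium sulfate 6.65 g; sodium nitrate 9.95 g; cyanocobalamin 0.21 mg; ferric citrate 27.06 mg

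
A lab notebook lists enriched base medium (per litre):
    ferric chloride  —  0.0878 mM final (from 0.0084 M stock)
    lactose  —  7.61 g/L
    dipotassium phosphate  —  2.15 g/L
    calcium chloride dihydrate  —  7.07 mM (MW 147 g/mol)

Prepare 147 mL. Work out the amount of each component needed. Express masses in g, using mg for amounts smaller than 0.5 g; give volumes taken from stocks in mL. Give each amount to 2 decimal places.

ferric chloride 1.54 mL; lactose 1.12 g; dipotassium phosphate 316.05 mg; calcium chloride dihydrate 152.78 mg

Target volume = 147 mL = 0.147 L.
ferric chloride: V = C2·V2/C1 = 0.0878 mM × 147 mL ÷ 8.4 mM = 1.54 mL
lactose: 7.61 g/L × 0.147 L = 1.12 g
dipotassium phosphate: 2.15 g/L × 0.147 L = 0.31605 g = 316.05 mg
calcium chloride dihydrate: 7.07 mmol/L × 147 mg/mmol × 0.147 L = 152.78 mg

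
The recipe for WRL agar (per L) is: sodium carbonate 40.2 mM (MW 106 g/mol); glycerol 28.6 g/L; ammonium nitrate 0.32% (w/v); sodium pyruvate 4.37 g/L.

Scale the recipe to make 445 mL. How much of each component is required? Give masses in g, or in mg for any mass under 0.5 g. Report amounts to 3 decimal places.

sodium carbonate 1.896 g; glycerol 12.727 g; ammonium nitrate 1.424 g; sodium pyruvate 1.945 g

Working volume: 445 mL = 0.445 L.
sodium carbonate: 40.2 mmol/L × 106 g/mol × 0.445 L ÷ 1000 = 1.896 g
glycerol: 28.6 g/L × 0.445 L = 12.727 g
ammonium nitrate: 0.32 g per 100 mL × 445 mL ÷ 100 = 1.424 g
sodium pyruvate: 4.37 g/L × 0.445 L = 1.945 g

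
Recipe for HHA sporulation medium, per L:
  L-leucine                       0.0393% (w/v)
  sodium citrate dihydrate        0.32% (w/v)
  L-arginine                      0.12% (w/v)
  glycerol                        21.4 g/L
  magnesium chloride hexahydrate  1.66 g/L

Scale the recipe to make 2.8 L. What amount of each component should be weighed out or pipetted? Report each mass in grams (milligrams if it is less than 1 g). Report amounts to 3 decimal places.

L-leucine 1.100 g; sodium citrate dihydrate 8.960 g; L-arginine 3.360 g; glycerol 59.920 g; magnesium chloride hexahydrate 4.648 g

Scale factor relative to 1 L: 2.8.
L-leucine: 0.0393 g per 100 mL × 2800 mL ÷ 100 = 1.100 g
sodium citrate dihydrate: 0.32% w/v = 3.2 g/L → 3.2 × 2.8 L = 8.960 g
L-arginine: 0.12 g per 100 mL × 2800 mL ÷ 100 = 3.360 g
glycerol: 21.4 g/L × 2.8 L = 59.920 g
magnesium chloride hexahydrate: 1.66 g/L × 2.8 L = 4.648 g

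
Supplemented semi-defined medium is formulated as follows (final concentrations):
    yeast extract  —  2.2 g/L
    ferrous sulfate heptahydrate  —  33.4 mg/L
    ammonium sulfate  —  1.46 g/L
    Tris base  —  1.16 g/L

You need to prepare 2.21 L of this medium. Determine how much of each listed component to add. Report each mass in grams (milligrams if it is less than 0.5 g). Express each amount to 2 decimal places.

yeast extract 4.86 g; ferrous sulfate heptahydrate 73.81 mg; ammonium sulfate 3.23 g; Tris base 2.56 g

Working volume: 2.21 L.
yeast extract: 2.2 g/L × 2.21 L = 4.86 g
ferrous sulfate heptahydrate: 33.4 mg/L × 2.21 L = 73.81 mg
ammonium sulfate: 1.46 g/L × 2.21 L = 3.23 g
Tris base: 1.16 g/L × 2.21 L = 2.56 g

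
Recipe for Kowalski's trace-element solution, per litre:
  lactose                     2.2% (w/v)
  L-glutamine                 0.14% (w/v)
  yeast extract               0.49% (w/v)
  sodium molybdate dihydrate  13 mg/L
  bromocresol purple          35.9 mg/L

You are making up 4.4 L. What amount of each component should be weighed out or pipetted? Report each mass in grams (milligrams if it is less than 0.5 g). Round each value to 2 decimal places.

Working volume: 4.4 L.
lactose: 2.2% w/v = 22 g/L → 22 × 4.4 L = 96.80 g
L-glutamine: 0.14 g per 100 mL × 4400 mL ÷ 100 = 6.16 g
yeast extract: 0.49 g per 100 mL × 4400 mL ÷ 100 = 21.56 g
sodium molybdate dihydrate: 13 mg/L × 4.4 L = 57.20 mg
bromocresol purple: 35.9 mg/L × 4.4 L = 157.96 mg

lactose 96.80 g; L-glutamine 6.16 g; yeast extract 21.56 g; sodium molybdate dihydrate 57.20 mg; bromocresol purple 157.96 mg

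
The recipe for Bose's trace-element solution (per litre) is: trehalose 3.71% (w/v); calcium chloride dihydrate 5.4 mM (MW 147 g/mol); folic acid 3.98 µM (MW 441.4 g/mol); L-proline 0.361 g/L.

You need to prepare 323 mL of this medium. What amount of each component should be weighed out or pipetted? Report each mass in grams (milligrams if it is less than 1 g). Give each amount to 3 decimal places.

Working volume: 323 mL = 0.323 L.
trehalose: 3.71% w/v = 37.1 g/L → 37.1 × 0.323 L = 11.983 g
calcium chloride dihydrate: 5.4 mmol/L × 147 mg/mmol × 0.323 L = 256.397 mg
folic acid: 3.98 µmol/L × 441.4 g/mol × 0.323 L ÷ 1000 = 0.567 mg
L-proline: 0.361 g/L × 0.323 L = 0.116603 g = 116.603 mg

trehalose 11.983 g; calcium chloride dihydrate 256.397 mg; folic acid 0.567 mg; L-proline 116.603 mg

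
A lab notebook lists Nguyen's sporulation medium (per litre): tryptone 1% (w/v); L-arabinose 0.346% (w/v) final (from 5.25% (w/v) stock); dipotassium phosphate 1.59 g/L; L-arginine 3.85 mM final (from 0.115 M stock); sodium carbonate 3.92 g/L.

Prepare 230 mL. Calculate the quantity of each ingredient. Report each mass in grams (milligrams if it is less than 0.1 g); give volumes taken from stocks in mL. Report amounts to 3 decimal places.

Scale factor relative to 1 L: 0.23.
tryptone: 1% w/v = 10 g/L → 10 × 0.23 L = 2.300 g
L-arabinose: V = C2·V2/C1 = 0.346% ÷ 5.25% × 230 mL = 15.158 mL
dipotassium phosphate: 1.59 g/L × 0.23 L = 0.366 g
L-arginine: C1V1 = C2V2 → 3.85 mM × 230 mL ÷ 115 mM = 7.700 mL
sodium carbonate: 3.92 g/L × 0.23 L = 0.902 g

tryptone 2.300 g; L-arabinose 15.158 mL; dipotassium phosphate 0.366 g; L-arginine 7.700 mL; sodium carbonate 0.902 g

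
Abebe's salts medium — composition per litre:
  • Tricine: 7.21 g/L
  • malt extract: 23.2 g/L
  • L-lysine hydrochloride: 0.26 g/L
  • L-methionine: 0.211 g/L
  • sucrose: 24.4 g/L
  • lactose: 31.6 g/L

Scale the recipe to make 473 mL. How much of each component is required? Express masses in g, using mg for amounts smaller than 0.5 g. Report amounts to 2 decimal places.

Tricine 3.41 g; malt extract 10.97 g; L-lysine hydrochloride 122.98 mg; L-methionine 99.80 mg; sucrose 11.54 g; lactose 14.95 g

Scale factor relative to 1 L: 0.473.
Tricine: 7.21 g/L × 0.473 L = 3.41 g
malt extract: 23.2 g/L × 0.473 L = 10.97 g
L-lysine hydrochloride: 0.26 g/L × 0.473 L = 0.12298 g = 122.98 mg
L-methionine: 0.211 g/L × 0.473 L = 0.099803 g = 99.80 mg
sucrose: 24.4 g/L × 0.473 L = 11.54 g
lactose: 31.6 g/L × 0.473 L = 14.95 g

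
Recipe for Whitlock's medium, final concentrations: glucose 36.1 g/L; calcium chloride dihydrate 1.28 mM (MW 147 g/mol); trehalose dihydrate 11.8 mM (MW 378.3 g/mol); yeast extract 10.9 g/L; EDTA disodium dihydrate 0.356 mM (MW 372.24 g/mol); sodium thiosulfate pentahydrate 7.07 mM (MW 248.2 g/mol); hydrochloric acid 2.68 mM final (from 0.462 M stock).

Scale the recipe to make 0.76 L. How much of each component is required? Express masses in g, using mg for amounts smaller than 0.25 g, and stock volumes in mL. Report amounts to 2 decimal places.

glucose 27.44 g; calcium chloride dihydrate 143.00 mg; trehalose dihydrate 3.39 g; yeast extract 8.28 g; EDTA disodium dihydrate 100.71 mg; sodium thiosulfate pentahydrate 1.33 g; hydrochloric acid 4.41 mL

Scale factor relative to 1 L: 0.76.
glucose: 36.1 g/L × 0.76 L = 27.44 g
calcium chloride dihydrate: 1.28 mmol/L × 147 mg/mmol × 0.76 L = 143.00 mg
trehalose dihydrate: 11.8 mmol/L × 378.3 g/mol × 0.76 L ÷ 1000 = 3.39 g
yeast extract: 10.9 g/L × 0.76 L = 8.28 g
EDTA disodium dihydrate: 0.356 mmol/L × 372.24 mg/mmol × 0.76 L = 100.71 mg
sodium thiosulfate pentahydrate: 7.07 mmol/L × 248.2 g/mol × 0.76 L ÷ 1000 = 1.33 g
hydrochloric acid: dilute stock: 2.68 mM × 760 mL ÷ 462 mM = 4.41 mL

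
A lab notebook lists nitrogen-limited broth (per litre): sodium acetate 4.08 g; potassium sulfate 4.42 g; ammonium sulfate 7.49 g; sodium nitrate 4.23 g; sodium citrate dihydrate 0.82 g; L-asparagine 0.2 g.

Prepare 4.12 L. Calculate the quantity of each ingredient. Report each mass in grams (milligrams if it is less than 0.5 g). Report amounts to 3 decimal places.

sodium acetate 16.810 g; potassium sulfate 18.210 g; ammonium sulfate 30.859 g; sodium nitrate 17.428 g; sodium citrate dihydrate 3.378 g; L-asparagine 0.824 g

Scale factor = 4120 mL / 1000 mL = 4.12.
sodium acetate: 4.08 g × (4120 mL / 1000 mL) = 16.810 g
potassium sulfate: 4.42 g × (4120 mL / 1000 mL) = 18.210 g
ammonium sulfate: 7.49 g × (4120 mL / 1000 mL) = 30.859 g
sodium nitrate: 4.23 g × (4120 mL / 1000 mL) = 17.428 g
sodium citrate dihydrate: 0.82 g × (4120 mL / 1000 mL) = 3.378 g
L-asparagine: 0.2 g × (4120 mL / 1000 mL) = 0.824 g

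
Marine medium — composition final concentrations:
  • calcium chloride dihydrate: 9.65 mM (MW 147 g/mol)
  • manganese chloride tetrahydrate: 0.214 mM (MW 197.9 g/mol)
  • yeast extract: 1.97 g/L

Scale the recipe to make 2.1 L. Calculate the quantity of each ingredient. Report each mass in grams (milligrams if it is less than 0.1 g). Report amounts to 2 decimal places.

Scale factor relative to 1 L: 2.1.
calcium chloride dihydrate: 9.65 mmol/L × 147 g/mol × 2.1 L ÷ 1000 = 2.98 g
manganese chloride tetrahydrate: 0.214 mmol/L × 197.9 mg/mmol × 2.1 L = 88.94 mg
yeast extract: 1.97 g/L × 2.1 L = 4.14 g

calcium chloride dihydrate 2.98 g; manganese chloride tetrahydrate 88.94 mg; yeast extract 4.14 g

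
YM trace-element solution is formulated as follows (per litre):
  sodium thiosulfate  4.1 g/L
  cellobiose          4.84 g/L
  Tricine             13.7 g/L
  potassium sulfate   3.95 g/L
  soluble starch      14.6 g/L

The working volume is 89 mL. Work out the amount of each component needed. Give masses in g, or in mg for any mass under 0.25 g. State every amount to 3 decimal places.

Scale factor relative to 1 L: 0.089.
sodium thiosulfate: 4.1 g/L × 0.089 L = 0.365 g
cellobiose: 4.84 g/L × 0.089 L = 0.431 g
Tricine: 13.7 g/L × 0.089 L = 1.219 g
potassium sulfate: 3.95 g/L × 0.089 L = 0.352 g
soluble starch: 14.6 g/L × 0.089 L = 1.299 g

sodium thiosulfate 0.365 g; cellobiose 0.431 g; Tricine 1.219 g; potassium sulfate 0.352 g; soluble starch 1.299 g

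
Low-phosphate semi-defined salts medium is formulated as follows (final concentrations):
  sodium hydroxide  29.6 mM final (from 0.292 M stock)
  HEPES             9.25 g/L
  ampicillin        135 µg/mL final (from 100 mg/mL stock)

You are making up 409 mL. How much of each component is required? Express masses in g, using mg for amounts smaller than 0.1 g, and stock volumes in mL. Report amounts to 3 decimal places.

sodium hydroxide 41.460 mL; HEPES 3.783 g; ampicillin 0.552 mL

Working volume: 409 mL = 0.409 L.
sodium hydroxide: C1V1 = C2V2 → 29.6 mM × 409 mL ÷ 292 mM = 41.460 mL
HEPES: 9.25 g/L × 0.409 L = 3.783 g
ampicillin: dilute stock: 135 µg/mL × 409 mL ÷ 100000 µg/mL = 0.552 mL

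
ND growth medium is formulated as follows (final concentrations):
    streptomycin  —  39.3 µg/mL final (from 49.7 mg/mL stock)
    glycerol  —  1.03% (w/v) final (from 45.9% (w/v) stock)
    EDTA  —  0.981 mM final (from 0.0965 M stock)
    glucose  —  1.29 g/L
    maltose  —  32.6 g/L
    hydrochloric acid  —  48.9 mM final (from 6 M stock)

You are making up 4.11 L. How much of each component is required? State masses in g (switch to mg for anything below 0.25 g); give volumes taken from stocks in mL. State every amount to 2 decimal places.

Scale factor relative to 1 L: 4.11.
streptomycin: V = C2·V2/C1 = 39.3 µg/mL × 4110 mL ÷ 49700 µg/mL = 3.25 mL
glycerol: C1V1 = C2V2 → 1.03% ÷ 45.9% × 4110 mL = 92.23 mL
EDTA: C1V1 = C2V2 → 0.981 mM × 4110 mL ÷ 96.5 mM = 41.78 mL
glucose: 1.29 g/L × 4.11 L = 5.30 g
maltose: 32.6 g/L × 4.11 L = 133.99 g
hydrochloric acid: C1V1 = C2V2 → 48.9 mM × 4110 mL ÷ 6000 mM = 33.50 mL

streptomycin 3.25 mL; glycerol 92.23 mL; EDTA 41.78 mL; glucose 5.30 g; maltose 133.99 g; hydrochloric acid 33.50 mL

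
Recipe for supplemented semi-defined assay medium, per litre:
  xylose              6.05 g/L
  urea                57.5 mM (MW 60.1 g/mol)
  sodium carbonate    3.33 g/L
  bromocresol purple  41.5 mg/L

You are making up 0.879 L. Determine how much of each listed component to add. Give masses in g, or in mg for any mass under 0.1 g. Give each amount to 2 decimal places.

xylose 5.32 g; urea 3.04 g; sodium carbonate 2.93 g; bromocresol purple 36.48 mg

Scale factor relative to 1 L: 0.879.
xylose: 6.05 g/L × 0.879 L = 5.32 g
urea: 57.5 mmol/L × 60.1 g/mol × 0.879 L ÷ 1000 = 3.04 g
sodium carbonate: 3.33 g/L × 0.879 L = 2.93 g
bromocresol purple: 41.5 mg/L × 0.879 L = 36.48 mg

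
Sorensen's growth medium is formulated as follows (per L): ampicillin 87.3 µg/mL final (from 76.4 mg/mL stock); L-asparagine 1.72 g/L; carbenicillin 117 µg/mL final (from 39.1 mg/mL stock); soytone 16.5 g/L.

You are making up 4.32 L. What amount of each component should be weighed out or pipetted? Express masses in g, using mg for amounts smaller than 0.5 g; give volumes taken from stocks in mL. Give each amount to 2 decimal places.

Working volume: 4.32 L.
ampicillin: C1V1 = C2V2 → 87.3 µg/mL × 4320 mL ÷ 76400 µg/mL = 4.94 mL
L-asparagine: 1.72 g/L × 4.32 L = 7.43 g
carbenicillin: dilute stock: 117 µg/mL × 4320 mL ÷ 39100 µg/mL = 12.93 mL
soytone: 16.5 g/L × 4.32 L = 71.28 g

ampicillin 4.94 mL; L-asparagine 7.43 g; carbenicillin 12.93 mL; soytone 71.28 g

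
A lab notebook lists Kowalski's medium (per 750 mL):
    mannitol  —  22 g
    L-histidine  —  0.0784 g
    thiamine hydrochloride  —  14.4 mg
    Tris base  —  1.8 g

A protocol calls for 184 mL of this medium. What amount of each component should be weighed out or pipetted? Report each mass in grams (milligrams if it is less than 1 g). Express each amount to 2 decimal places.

mannitol 5.40 g; L-histidine 19.23 mg; thiamine hydrochloride 3.53 mg; Tris base 441.60 mg

Scale factor = 184 mL / 750 mL = 0.245333.
mannitol: 22 g × (184 mL / 750 mL) = 5.40 g
L-histidine: 0.0784 g × (184 mL / 750 mL) = 0.0192341 g = 19.23 mg
thiamine hydrochloride: 14.4 mg × (184 mL / 750 mL) = 3.53 mg
Tris base: 1.8 g × (184 mL / 750 mL) = 0.4416 g = 441.60 mg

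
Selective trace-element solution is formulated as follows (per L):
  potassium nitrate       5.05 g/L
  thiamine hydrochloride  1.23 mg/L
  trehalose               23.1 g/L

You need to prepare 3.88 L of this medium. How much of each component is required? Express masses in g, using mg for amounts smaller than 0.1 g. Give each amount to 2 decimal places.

Working volume: 3.88 L.
potassium nitrate: 5.05 g/L × 3.88 L = 19.59 g
thiamine hydrochloride: 1.23 mg/L × 3.88 L = 4.77 mg
trehalose: 23.1 g/L × 3.88 L = 89.63 g

potassium nitrate 19.59 g; thiamine hydrochloride 4.77 mg; trehalose 89.63 g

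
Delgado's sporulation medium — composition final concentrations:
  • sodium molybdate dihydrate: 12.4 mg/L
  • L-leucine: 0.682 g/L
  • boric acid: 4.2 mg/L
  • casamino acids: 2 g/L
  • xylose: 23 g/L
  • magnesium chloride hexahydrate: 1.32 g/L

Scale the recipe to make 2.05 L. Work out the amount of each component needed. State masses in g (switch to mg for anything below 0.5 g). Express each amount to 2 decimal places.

Scale factor relative to 1 L: 2.05.
sodium molybdate dihydrate: 12.4 mg/L × 2.05 L = 25.42 mg
L-leucine: 0.682 g/L × 2.05 L = 1.40 g
boric acid: 4.2 mg/L × 2.05 L = 8.61 mg
casamino acids: 2 g/L × 2.05 L = 4.10 g
xylose: 23 g/L × 2.05 L = 47.15 g
magnesium chloride hexahydrate: 1.32 g/L × 2.05 L = 2.71 g

sodium molybdate dihydrate 25.42 mg; L-leucine 1.40 g; boric acid 8.61 mg; casamino acids 4.10 g; xylose 47.15 g; magnesium chloride hexahydrate 2.71 g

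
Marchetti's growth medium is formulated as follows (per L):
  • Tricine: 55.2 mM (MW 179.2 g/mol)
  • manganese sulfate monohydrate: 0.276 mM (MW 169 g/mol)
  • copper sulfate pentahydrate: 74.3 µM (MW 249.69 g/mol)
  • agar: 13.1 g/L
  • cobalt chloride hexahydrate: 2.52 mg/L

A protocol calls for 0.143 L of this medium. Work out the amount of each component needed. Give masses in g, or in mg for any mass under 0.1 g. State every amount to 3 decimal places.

Scale factor relative to 1 L: 0.143.
Tricine: 55.2 mmol/L × 179.2 g/mol × 0.143 L ÷ 1000 = 1.415 g
manganese sulfate monohydrate: 0.276 mmol/L × 169 mg/mmol × 0.143 L = 6.670 mg
copper sulfate pentahydrate: 74.3 µmol/L × 249.69 g/mol × 0.143 L ÷ 1000 = 2.653 mg
agar: 13.1 g/L × 0.143 L = 1.873 g
cobalt chloride hexahydrate: 2.52 mg/L × 0.143 L = 0.360 mg

Tricine 1.415 g; manganese sulfate monohydrate 6.670 mg; copper sulfate pentahydrate 2.653 mg; agar 1.873 g; cobalt chloride hexahydrate 0.360 mg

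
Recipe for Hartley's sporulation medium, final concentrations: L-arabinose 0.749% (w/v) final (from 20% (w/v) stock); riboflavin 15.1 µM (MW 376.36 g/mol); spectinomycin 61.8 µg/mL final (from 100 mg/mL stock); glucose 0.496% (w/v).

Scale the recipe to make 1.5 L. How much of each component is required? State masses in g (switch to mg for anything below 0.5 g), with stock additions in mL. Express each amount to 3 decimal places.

L-arabinose 56.175 mL; riboflavin 8.525 mg; spectinomycin 0.927 mL; glucose 7.440 g

Scale factor relative to 1 L: 1.5.
L-arabinose: C1V1 = C2V2 → 0.749% ÷ 20% × 1500 mL = 56.175 mL
riboflavin: 15.1 µmol/L × 376.36 g/mol × 1.5 L ÷ 1000 = 8.525 mg
spectinomycin: dilute stock: 61.8 µg/mL × 1500 mL ÷ 100000 µg/mL = 0.927 mL
glucose: 0.496% w/v = 4.96 g/L → 4.96 × 1.5 L = 7.440 g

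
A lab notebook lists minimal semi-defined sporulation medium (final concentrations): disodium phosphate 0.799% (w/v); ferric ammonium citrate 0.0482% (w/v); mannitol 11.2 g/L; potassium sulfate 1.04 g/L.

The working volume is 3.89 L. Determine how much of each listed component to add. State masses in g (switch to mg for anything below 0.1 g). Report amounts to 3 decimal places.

disodium phosphate 31.081 g; ferric ammonium citrate 1.875 g; mannitol 43.568 g; potassium sulfate 4.046 g

Scale factor relative to 1 L: 3.89.
disodium phosphate: 0.799 g per 100 mL × 3890 mL ÷ 100 = 31.081 g
ferric ammonium citrate: 0.0482% w/v = 0.482 g/L → 0.482 × 3.89 L = 1.875 g
mannitol: 11.2 g/L × 3.89 L = 43.568 g
potassium sulfate: 1.04 g/L × 3.89 L = 4.046 g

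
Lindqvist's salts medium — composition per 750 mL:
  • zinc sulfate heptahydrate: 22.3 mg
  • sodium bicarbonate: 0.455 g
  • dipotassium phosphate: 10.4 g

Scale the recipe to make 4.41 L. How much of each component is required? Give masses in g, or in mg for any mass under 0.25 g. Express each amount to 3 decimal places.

Scale factor = 4410 mL / 750 mL = 5.88.
zinc sulfate heptahydrate: 22.3 mg × (4410 mL / 750 mL) = 131.124 mg
sodium bicarbonate: 0.455 g × (4410 mL / 750 mL) = 2.675 g
dipotassium phosphate: 10.4 g × (4410 mL / 750 mL) = 61.152 g

zinc sulfate heptahydrate 131.124 mg; sodium bicarbonate 2.675 g; dipotassium phosphate 61.152 g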